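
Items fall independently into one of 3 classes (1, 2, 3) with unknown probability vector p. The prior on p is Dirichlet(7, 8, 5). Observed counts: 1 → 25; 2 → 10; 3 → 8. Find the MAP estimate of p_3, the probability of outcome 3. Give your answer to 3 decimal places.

The posterior is Dirichlet(αᵢ + nᵢ) = Dirichlet(32, 18, 13).
For a Dirichlet(a₁,…,a_K) with all aᵢ > 1, the mode has j-th component (aⱼ − 1)/(Σaᵢ − K).
Here Σaᵢ = 63 and K = 3, so p_3 = (13 − 1)/(63 − 3) = 12/60 ≈ 0.200.

MAP estimate: 0.200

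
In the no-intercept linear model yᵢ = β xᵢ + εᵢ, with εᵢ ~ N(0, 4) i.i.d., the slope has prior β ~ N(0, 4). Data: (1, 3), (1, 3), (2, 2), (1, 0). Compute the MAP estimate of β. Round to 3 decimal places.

β̂_MAP = 1.250

log p(β | y) = −Σ(yᵢ − βxᵢ)²/(2·4) − β²/(2·4) + const.
Setting the derivative to zero: Σxᵢ(yᵢ − βxᵢ)/4 − β/4 = 0, so β = Σxᵢyᵢ / (Σxᵢ² + σ²/τ²).
Σxᵢyᵢ = 1·3 + 1·3 + 2·2 + 1·0 = 10; Σxᵢ² = 7; σ²/τ² = 1.
β̂_MAP = 10 / (7 + 1) = 10/8 ≈ 1.250.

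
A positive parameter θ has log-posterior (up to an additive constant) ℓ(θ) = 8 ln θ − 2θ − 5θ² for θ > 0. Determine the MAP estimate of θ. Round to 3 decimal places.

ℓ'(θ) = 8/θ − 2 − 10θ. Setting this to zero and multiplying by θ: 10θ² + 2θ − 8 = 0.
θ = (−2 + √(2² + 4·10·8)) / (2·10) = (−2 + √324) / 20 = (−2 + 18)/20 = 4/5.
ℓ''(θ) = −8/θ² − 10 < 0, confirming a maximum.

θ̂_MAP = 0.800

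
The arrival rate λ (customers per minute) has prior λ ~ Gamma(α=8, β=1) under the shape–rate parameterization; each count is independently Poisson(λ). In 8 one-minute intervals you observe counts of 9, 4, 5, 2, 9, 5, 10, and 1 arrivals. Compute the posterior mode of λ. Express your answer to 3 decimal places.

Σxᵢ = 9+4+5+2+9+5+10+1 = 45, with n = 8.
Posterior ∝ λ^7e^(−1λ) · λ^45e^(−8λ) = λ^52e^(−9λ), i.e. Gamma(shape=53, rate=9).
The mode of a Gamma(a, b) with a ≥ 1 (shape–rate) is (a−1)/b = 52/9 ≈ 5.778.

λ̂_MAP = 5.778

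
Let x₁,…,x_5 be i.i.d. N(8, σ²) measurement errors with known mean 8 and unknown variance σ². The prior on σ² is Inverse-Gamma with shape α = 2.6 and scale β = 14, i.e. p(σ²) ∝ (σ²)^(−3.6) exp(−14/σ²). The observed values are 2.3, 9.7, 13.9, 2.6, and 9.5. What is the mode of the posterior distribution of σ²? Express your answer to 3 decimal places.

σ̂²_MAP = 10.623

Sum of squared deviations about the known mean: SS = (2.3−8)² + (9.7−8)² + (13.9−8)² + (2.6−8)² + (9.5−8)² = 101.6.
The Normal likelihood contributes (σ²)^(−n/2) exp(−SS/(2σ²)), so the posterior is Inverse-Gamma(α + n/2, β + SS/2) = Inverse-Gamma(5.1, 64.8).
The mode of Inverse-Gamma(a, b) is b/(a+1) = 64.8/6.1 ≈ 10.623.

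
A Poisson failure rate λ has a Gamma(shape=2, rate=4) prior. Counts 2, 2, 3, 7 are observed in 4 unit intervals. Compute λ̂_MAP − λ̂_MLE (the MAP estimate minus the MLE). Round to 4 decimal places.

MAP − MLE = -1.6250

Σxᵢ = 14. Posterior is Gamma(16, 8); MAP = (16−1)/8 = 15/8 ≈ 1.87500.
MLE = x̄ = 14/4 ≈ 3.50000.
Difference = 15/8 − 14/4 = -13/8 ≈ -1.6250.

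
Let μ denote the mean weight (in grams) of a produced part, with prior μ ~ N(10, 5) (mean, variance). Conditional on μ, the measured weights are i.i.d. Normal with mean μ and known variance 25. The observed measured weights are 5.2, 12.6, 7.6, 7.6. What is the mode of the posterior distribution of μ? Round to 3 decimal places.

μ̂_MAP = 9.222

n = 4; x̄ = (5.2 + 12.6 + 7.6 + 7.6)/4 = 33/4 = 8.25.
For a Normal prior and Normal likelihood with known variance, the posterior is Normal; its mode equals its mean, the precision-weighted average.
Prior precision 1/σ₀² = 1/5 = 0.2; data precision n/σ² = 4/25 = 0.16.
μ̂ = (0.2·10 + 0.16·8.25) / (0.2 + 0.16) = 3.32/0.36 = 83/9 ≈ 9.222.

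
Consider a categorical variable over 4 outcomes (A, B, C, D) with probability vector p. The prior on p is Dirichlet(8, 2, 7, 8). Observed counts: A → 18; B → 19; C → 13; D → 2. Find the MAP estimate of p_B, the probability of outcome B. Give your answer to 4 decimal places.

The posterior is Dirichlet(αᵢ + nᵢ) = Dirichlet(26, 21, 20, 10).
For a Dirichlet(a₁,…,a_K) with all aᵢ > 1, the mode has j-th component (aⱼ − 1)/(Σaᵢ − K).
Here Σaᵢ = 77 and K = 4, so p_B = (21 − 1)/(77 − 4) = 20/73 ≈ 0.2740.

MAP estimate of p_B = 0.2740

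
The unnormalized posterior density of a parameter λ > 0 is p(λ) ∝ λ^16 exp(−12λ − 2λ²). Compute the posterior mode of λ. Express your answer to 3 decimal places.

λ̂_MAP = 1.000

ℓ'(λ) = 16/λ − 12 − 4λ. Setting this to zero and multiplying by λ: 4λ² + 12λ − 16 = 0.
λ = (−12 + √(12² + 4·4·16)) / (2·4) = (−12 + √400) / 8 = (−12 + 20)/8 = 1.
ℓ''(λ) = −16/λ² − 4 < 0, confirming a maximum.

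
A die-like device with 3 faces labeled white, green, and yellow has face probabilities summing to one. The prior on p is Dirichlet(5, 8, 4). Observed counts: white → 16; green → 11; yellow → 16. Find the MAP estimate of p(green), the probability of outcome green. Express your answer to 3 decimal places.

MAP estimate of p(green) = 0.316

The posterior is Dirichlet(αᵢ + nᵢ) = Dirichlet(21, 19, 20).
For a Dirichlet(a₁,…,a_K) with all aᵢ > 1, the mode has j-th component (aⱼ − 1)/(Σaᵢ − K).
Here Σaᵢ = 60 and K = 3, so p(green) = (19 − 1)/(60 − 3) = 18/57 ≈ 0.316.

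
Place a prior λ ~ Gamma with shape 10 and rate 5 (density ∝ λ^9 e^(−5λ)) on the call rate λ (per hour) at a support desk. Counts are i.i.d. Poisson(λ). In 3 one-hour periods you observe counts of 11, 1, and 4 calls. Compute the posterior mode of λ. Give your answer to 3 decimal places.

Σxᵢ = 11+1+4 = 16, with n = 3.
Posterior ∝ λ^9e^(−5λ) · λ^16e^(−3λ) = λ^25e^(−8λ), i.e. Gamma(shape=26, rate=8).
The mode of a Gamma(a, b) with a ≥ 1 (shape–rate) is (a−1)/b = 25/8 ≈ 3.125.

λ̂_MAP = 3.125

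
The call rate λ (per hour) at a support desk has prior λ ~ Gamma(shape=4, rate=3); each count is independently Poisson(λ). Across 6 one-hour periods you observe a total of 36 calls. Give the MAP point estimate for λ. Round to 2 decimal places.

Σxᵢ = 36, n = 6.
Posterior ∝ λ^3e^(−3λ) · λ^36e^(−6λ) = λ^39e^(−9λ), i.e. Gamma(shape=40, rate=9).
The mode of a Gamma(a, b) with a ≥ 1 (shape–rate) is (a−1)/b = 39/9 ≈ 4.33.

λ̂_MAP = 4.33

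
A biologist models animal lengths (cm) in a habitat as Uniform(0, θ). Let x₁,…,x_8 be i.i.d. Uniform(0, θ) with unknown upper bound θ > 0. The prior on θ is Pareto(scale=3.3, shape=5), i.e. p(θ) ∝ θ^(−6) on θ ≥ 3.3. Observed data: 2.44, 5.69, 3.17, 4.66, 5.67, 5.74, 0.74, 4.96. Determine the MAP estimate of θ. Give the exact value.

θ̂_MAP = 5.74

The Uniform(0, θ) likelihood is θ^(−n) for θ ≥ max(xᵢ), zero otherwise. Here max(xᵢ) = 5.74.
Posterior ∝ θ^(−6) · θ^(−8) = θ^(−14) on θ ≥ max(3.3, 5.74) = 5.74.
This density is strictly decreasing in θ, so the posterior mode lies at the lower boundary of the support.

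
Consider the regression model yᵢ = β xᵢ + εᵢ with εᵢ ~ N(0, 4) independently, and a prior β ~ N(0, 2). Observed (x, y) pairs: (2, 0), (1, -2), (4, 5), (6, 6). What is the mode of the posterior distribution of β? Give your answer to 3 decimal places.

log p(β | y) = −Σ(yᵢ − βxᵢ)²/(2·4) − β²/(2·2) + const.
Setting the derivative to zero: Σxᵢ(yᵢ − βxᵢ)/4 − β/2 = 0, so β = Σxᵢyᵢ / (Σxᵢ² + σ²/τ²).
Σxᵢyᵢ = 2·0 + 1·(-2) + 4·5 + 6·6 = 54; Σxᵢ² = 57; σ²/τ² = 2.
β̂_MAP = 54 / (57 + 2) = 54/59 ≈ 0.915.

β̂_MAP = 0.915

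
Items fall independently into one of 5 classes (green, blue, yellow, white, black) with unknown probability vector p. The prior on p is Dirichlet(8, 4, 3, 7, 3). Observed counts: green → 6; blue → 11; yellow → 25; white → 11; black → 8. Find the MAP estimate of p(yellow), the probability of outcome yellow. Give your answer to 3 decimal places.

The posterior is Dirichlet(αᵢ + nᵢ) = Dirichlet(14, 15, 28, 18, 11).
For a Dirichlet(a₁,…,a_K) with all aᵢ > 1, the mode has j-th component (aⱼ − 1)/(Σaᵢ − K).
Here Σaᵢ = 86 and K = 5, so p(yellow) = (28 − 1)/(86 − 5) = 27/81 ≈ 0.333.

MAP estimate of p(yellow) = 0.333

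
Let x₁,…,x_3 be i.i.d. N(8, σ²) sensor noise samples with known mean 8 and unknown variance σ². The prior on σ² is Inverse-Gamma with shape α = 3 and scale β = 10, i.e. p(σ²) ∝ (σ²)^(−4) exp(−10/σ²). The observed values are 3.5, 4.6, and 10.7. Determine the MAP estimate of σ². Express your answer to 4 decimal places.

Sum of squared deviations about the known mean: SS = (3.5−8)² + (4.6−8)² + (10.7−8)² = 39.1.
The Normal likelihood contributes (σ²)^(−n/2) exp(−SS/(2σ²)), so the posterior is Inverse-Gamma(α + n/2, β + SS/2) = Inverse-Gamma(4.5, 29.55).
The mode of Inverse-Gamma(a, b) is b/(a+1) = 29.55/5.5 ≈ 5.3727.

σ̂²_MAP = 5.3727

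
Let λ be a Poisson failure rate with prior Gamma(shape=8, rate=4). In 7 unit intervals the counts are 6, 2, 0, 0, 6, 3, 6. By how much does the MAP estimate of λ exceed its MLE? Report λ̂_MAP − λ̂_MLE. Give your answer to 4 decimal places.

MAP − MLE = -0.5584

Σxᵢ = 23. Posterior is Gamma(31, 11); MAP = (31−1)/11 = 30/11 ≈ 2.72727.
MLE = x̄ = 23/7 ≈ 3.28571.
Difference = 30/11 − 23/7 = -43/77 ≈ -0.5584.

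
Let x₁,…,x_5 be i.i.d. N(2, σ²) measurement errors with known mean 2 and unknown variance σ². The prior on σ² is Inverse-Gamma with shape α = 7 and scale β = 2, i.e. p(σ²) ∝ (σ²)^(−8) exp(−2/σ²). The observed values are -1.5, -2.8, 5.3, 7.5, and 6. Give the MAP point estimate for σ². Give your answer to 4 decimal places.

σ̂²_MAP = 4.5919

Sum of squared deviations about the known mean: SS = (-1.5−2)² + (-2.8−2)² + (5.3−2)² + (7.5−2)² + (6−2)² = 92.43.
The Normal likelihood contributes (σ²)^(−n/2) exp(−SS/(2σ²)), so the posterior is Inverse-Gamma(α + n/2, β + SS/2) = Inverse-Gamma(9.5, 48.215).
The mode of Inverse-Gamma(a, b) is b/(a+1) = 48.215/10.5 ≈ 4.5919.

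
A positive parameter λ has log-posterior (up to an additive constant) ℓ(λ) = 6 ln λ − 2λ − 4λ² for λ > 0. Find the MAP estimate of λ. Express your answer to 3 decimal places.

ℓ'(λ) = 6/λ − 2 − 8λ. Setting this to zero and multiplying by λ: 8λ² + 2λ − 6 = 0.
λ = (−2 + √(2² + 4·8·6)) / (2·8) = (−2 + √196) / 16 = (−2 + 14)/16 = 3/4.
ℓ''(λ) = −6/λ² − 8 < 0, confirming a maximum.

λ̂_MAP = 0.750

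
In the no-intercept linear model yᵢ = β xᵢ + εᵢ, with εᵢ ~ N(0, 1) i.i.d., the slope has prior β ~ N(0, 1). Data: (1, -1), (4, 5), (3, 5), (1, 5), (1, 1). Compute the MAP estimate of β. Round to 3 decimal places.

β̂_MAP = 1.379

log p(β | y) = −Σ(yᵢ − βxᵢ)²/(2·1) − β²/(2·1) + const.
Setting the derivative to zero: Σxᵢ(yᵢ − βxᵢ)/1 − β/1 = 0, so β = Σxᵢyᵢ / (Σxᵢ² + σ²/τ²).
Σxᵢyᵢ = 1·(-1) + 4·5 + 3·5 + 1·5 + 1·1 = 40; Σxᵢ² = 28; σ²/τ² = 1.
β̂_MAP = 40 / (28 + 1) = 40/29 ≈ 1.379.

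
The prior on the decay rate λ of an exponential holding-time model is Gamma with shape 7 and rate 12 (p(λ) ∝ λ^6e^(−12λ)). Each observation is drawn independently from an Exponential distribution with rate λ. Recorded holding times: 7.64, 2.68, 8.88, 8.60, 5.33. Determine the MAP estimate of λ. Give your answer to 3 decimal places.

λ̂_MAP = 0.244

The Exponential(rate=λ) likelihood is ∝ λ^n e^(−λΣtᵢ). Here n = 5 and Σtᵢ = 7.64 + 2.68 + 8.88 + 8.60 + 5.33 = 33.13.
Posterior ∝ λ^6e^(−12λ) · λ^5e^(−33.13λ) = λ^11e^(−45.13λ), i.e. Gamma(12, 45.13).
Mode = (a−1)/b = 11/45.13 ≈ 0.244.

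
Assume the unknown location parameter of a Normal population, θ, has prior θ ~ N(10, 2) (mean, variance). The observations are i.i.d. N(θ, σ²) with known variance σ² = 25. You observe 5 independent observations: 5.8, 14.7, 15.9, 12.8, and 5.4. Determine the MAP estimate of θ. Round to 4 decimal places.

n = 5; x̄ = (5.8 + 14.7 + 15.9 + 12.8 + 5.4)/5 = 54.6/5 = 10.92.
For a Normal prior and Normal likelihood with known variance, the posterior is Normal; its mode equals its mean, the precision-weighted average.
Prior precision 1/σ₀² = 1/2 = 0.5; data precision n/σ² = 5/25 = 0.2.
θ̂ = (0.5·10 + 0.2·10.92) / (0.5 + 0.2) = 7.184/0.7 = 1796/175 ≈ 10.2629.

θ̂_MAP = 10.2629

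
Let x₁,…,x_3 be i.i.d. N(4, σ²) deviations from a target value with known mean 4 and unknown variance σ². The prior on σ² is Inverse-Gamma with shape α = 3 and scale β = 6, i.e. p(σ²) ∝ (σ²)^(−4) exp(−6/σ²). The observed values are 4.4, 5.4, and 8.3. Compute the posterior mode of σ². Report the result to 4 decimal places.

Sum of squared deviations about the known mean: SS = (4.4−4)² + (5.4−4)² + (8.3−4)² = 20.61.
The Normal likelihood contributes (σ²)^(−n/2) exp(−SS/(2σ²)), so the posterior is Inverse-Gamma(α + n/2, β + SS/2) = Inverse-Gamma(4.5, 16.305).
The mode of Inverse-Gamma(a, b) is b/(a+1) = 16.305/5.5 ≈ 2.9645.

σ̂²_MAP = 2.9645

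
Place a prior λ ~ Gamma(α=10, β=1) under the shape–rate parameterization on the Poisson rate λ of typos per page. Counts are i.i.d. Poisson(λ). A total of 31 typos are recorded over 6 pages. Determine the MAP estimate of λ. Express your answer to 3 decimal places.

λ̂_MAP = 5.714

Σxᵢ = 31, n = 6.
Posterior ∝ λ^9e^(−1λ) · λ^31e^(−6λ) = λ^40e^(−7λ), i.e. Gamma(shape=41, rate=7).
The mode of a Gamma(a, b) with a ≥ 1 (shape–rate) is (a−1)/b = 40/7 ≈ 5.714.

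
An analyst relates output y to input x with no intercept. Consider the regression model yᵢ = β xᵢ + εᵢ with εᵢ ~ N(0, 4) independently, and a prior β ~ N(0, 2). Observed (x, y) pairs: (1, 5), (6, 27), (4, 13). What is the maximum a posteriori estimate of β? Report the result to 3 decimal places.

β̂_MAP = 3.982

log p(β | y) = −Σ(yᵢ − βxᵢ)²/(2·4) − β²/(2·2) + const.
Setting the derivative to zero: Σxᵢ(yᵢ − βxᵢ)/4 − β/2 = 0, so β = Σxᵢyᵢ / (Σxᵢ² + σ²/τ²).
Σxᵢyᵢ = 1·5 + 6·27 + 4·13 = 219; Σxᵢ² = 53; σ²/τ² = 2.
β̂_MAP = 219 / (53 + 2) = 219/55 ≈ 3.982.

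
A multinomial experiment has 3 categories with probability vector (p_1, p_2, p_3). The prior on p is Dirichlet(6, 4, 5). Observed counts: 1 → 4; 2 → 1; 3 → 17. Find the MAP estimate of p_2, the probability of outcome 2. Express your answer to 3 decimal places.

MAP estimate: 0.118

The posterior is Dirichlet(αᵢ + nᵢ) = Dirichlet(10, 5, 22).
For a Dirichlet(a₁,…,a_K) with all aᵢ > 1, the mode has j-th component (aⱼ − 1)/(Σaᵢ − K).
Here Σaᵢ = 37 and K = 3, so p_2 = (5 − 1)/(37 − 3) = 4/34 ≈ 0.118.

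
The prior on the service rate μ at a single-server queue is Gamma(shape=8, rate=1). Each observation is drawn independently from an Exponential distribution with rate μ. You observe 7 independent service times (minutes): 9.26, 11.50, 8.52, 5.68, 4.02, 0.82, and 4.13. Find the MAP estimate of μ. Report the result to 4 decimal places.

The Exponential(rate=μ) likelihood is ∝ μ^n e^(−μΣtᵢ). Here n = 7 and Σtᵢ = 9.26 + 11.50 + 8.52 + 5.68 + 4.02 + 0.82 + 4.13 = 43.93.
Posterior ∝ μ^7e^(−1μ) · μ^7e^(−43.93μ) = μ^14e^(−44.93μ), i.e. Gamma(15, 44.93).
Mode = (a−1)/b = 14/44.93 ≈ 0.3116.

μ̂_MAP = 0.3116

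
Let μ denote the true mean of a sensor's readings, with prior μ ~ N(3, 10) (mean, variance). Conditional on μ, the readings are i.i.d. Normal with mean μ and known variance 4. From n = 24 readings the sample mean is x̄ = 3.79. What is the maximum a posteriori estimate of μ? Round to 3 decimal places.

n = 24, x̄ = 3.79.
For a Normal prior and Normal likelihood with known variance, the posterior is Normal; its mode equals its mean, the precision-weighted average.
Prior precision 1/σ₀² = 1/10 = 0.1; data precision n/σ² = 24/4 = 6.
μ̂ = (0.1·3 + 6·3.79) / (0.1 + 6) = 23.04/6.1 = 1152/305 ≈ 3.777.

μ̂_MAP = 3.777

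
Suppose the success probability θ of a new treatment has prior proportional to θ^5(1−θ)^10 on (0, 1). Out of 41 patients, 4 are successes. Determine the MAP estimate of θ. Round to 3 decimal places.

θ̂_MAP = 0.161

The prior density ∝ θ^5(1−θ)^10 is the kernel of Beta(6, 11).
Data: 4 successes in 41 trials. The binomial likelihood contributes θ^4(1−θ)^37, so the posterior is Beta(6+4, 11+37) = Beta(10, 48).
For Beta(a, b) with a, b > 1 the mode is (a−1)/(a+b−2) = 9/56 ≈ 0.161.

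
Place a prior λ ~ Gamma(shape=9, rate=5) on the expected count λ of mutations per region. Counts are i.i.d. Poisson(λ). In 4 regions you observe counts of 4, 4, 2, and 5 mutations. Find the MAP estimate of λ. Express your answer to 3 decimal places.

λ̂_MAP = 2.556

Σxᵢ = 4+4+2+5 = 15, with n = 4.
Posterior ∝ λ^8e^(−5λ) · λ^15e^(−4λ) = λ^23e^(−9λ), i.e. Gamma(shape=24, rate=9).
The mode of a Gamma(a, b) with a ≥ 1 (shape–rate) is (a−1)/b = 23/9 ≈ 2.556.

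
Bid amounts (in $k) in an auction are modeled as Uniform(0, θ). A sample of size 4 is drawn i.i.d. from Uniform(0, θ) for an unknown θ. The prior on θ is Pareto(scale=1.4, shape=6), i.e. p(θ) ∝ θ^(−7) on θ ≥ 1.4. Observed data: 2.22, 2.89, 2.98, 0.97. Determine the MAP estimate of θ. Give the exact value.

θ̂_MAP = 2.98

The Uniform(0, θ) likelihood is θ^(−n) for θ ≥ max(xᵢ), zero otherwise. Here max(xᵢ) = 2.98.
Posterior ∝ θ^(−7) · θ^(−4) = θ^(−11) on θ ≥ max(1.4, 2.98) = 2.98.
This density is strictly decreasing in θ, so the posterior mode lies at the lower boundary of the support.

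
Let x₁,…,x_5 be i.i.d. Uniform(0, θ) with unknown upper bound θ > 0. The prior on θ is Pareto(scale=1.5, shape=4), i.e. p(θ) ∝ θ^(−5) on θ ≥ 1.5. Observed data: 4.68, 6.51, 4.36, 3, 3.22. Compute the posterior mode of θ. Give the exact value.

The Uniform(0, θ) likelihood is θ^(−n) for θ ≥ max(xᵢ), zero otherwise. Here max(xᵢ) = 6.51.
Posterior ∝ θ^(−5) · θ^(−5) = θ^(−10) on θ ≥ max(1.5, 6.51) = 6.51.
This density is strictly decreasing in θ, so the posterior mode lies at the lower boundary of the support.

θ̂_MAP = 6.51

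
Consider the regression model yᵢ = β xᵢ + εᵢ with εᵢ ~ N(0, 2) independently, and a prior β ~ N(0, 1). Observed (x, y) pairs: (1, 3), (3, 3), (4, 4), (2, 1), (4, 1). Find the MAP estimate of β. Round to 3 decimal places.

log p(β | y) = −Σ(yᵢ − βxᵢ)²/(2·2) − β²/(2·1) + const.
Setting the derivative to zero: Σxᵢ(yᵢ − βxᵢ)/2 − β/1 = 0, so β = Σxᵢyᵢ / (Σxᵢ² + σ²/τ²).
Σxᵢyᵢ = 1·3 + 3·3 + 4·4 + 2·1 + 4·1 = 34; Σxᵢ² = 46; σ²/τ² = 2.
β̂_MAP = 34 / (46 + 2) = 34/48 ≈ 0.708.

β̂_MAP = 0.708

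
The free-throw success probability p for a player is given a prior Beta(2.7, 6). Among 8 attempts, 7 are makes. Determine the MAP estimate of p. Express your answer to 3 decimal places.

Prior: Beta(2.7, 6).
Data: 7 successes in 8 trials. The binomial likelihood contributes p^7(1−p)^1, so the posterior is Beta(2.7+7, 6+1) = Beta(9.7, 7).
For Beta(a, b) with a, b > 1 the mode is (a−1)/(a+b−2) = 8.7/14.7 ≈ 0.592.

p̂_MAP = 0.592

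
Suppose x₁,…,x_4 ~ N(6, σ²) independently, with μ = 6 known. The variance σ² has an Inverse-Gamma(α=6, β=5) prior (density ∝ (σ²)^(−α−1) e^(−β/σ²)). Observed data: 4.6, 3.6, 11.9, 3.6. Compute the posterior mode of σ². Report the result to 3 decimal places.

σ̂²_MAP = 3.238

Sum of squared deviations about the known mean: SS = (4.6−6)² + (3.6−6)² + (11.9−6)² + (3.6−6)² = 48.29.
The Normal likelihood contributes (σ²)^(−n/2) exp(−SS/(2σ²)), so the posterior is Inverse-Gamma(α + n/2, β + SS/2) = Inverse-Gamma(8, 29.145).
The mode of Inverse-Gamma(a, b) is b/(a+1) = 29.145/9 ≈ 3.238.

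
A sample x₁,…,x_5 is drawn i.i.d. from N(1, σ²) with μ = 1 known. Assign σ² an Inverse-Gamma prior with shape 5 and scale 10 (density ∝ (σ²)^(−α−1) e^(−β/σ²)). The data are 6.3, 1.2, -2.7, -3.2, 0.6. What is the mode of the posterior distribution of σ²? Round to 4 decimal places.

σ̂²_MAP = 4.6835

Sum of squared deviations about the known mean: SS = (6.3−1)² + (1.2−1)² + (-2.7−1)² + (-3.2−1)² + (0.6−1)² = 59.62.
The Normal likelihood contributes (σ²)^(−n/2) exp(−SS/(2σ²)), so the posterior is Inverse-Gamma(α + n/2, β + SS/2) = Inverse-Gamma(7.5, 39.81).
The mode of Inverse-Gamma(a, b) is b/(a+1) = 39.81/8.5 ≈ 4.6835.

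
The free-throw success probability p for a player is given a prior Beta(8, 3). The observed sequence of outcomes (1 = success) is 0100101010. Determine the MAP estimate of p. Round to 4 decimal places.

Prior: Beta(8, 3).
Data: 4 successes in 10 trials (from the sequence). The binomial likelihood contributes p^4(1−p)^6, so the posterior is Beta(8+4, 3+6) = Beta(12, 9).
For Beta(a, b) with a, b > 1 the mode is (a−1)/(a+b−2) = 11/19 ≈ 0.5789.

p̂_MAP = 0.5789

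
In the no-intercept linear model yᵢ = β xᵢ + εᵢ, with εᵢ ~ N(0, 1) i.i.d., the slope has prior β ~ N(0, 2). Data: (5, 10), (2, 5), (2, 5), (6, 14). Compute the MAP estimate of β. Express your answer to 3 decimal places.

β̂_MAP = 2.216

log p(β | y) = −Σ(yᵢ − βxᵢ)²/(2·1) − β²/(2·2) + const.
Setting the derivative to zero: Σxᵢ(yᵢ − βxᵢ)/1 − β/2 = 0, so β = Σxᵢyᵢ / (Σxᵢ² + σ²/τ²).
Σxᵢyᵢ = 5·10 + 2·5 + 2·5 + 6·14 = 154; Σxᵢ² = 69; σ²/τ² = 0.5.
β̂_MAP = 154 / (69 + 0.5) = 154/69.5 ≈ 2.216.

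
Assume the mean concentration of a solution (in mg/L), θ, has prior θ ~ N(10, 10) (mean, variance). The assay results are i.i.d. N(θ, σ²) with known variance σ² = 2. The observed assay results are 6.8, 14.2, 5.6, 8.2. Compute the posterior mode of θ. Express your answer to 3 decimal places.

n = 4; x̄ = (6.8 + 14.2 + 5.6 + 8.2)/4 = 34.8/4 = 8.7.
For a Normal prior and Normal likelihood with known variance, the posterior is Normal; its mode equals its mean, the precision-weighted average.
Prior precision 1/σ₀² = 1/10 = 0.1; data precision n/σ² = 4/2 = 2.
θ̂ = (0.1·10 + 2·8.7) / (0.1 + 2) = 18.4/2.1 = 184/21 ≈ 8.762.

θ̂_MAP = 8.762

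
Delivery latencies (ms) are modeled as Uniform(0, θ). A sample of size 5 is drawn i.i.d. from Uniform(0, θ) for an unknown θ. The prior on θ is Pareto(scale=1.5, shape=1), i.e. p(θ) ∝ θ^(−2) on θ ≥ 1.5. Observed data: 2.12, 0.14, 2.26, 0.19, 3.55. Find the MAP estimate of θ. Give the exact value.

θ̂_MAP = 3.55

The Uniform(0, θ) likelihood is θ^(−n) for θ ≥ max(xᵢ), zero otherwise. Here max(xᵢ) = 3.55.
Posterior ∝ θ^(−2) · θ^(−5) = θ^(−7) on θ ≥ max(1.5, 3.55) = 3.55.
This density is strictly decreasing in θ, so the posterior mode lies at the lower boundary of the support.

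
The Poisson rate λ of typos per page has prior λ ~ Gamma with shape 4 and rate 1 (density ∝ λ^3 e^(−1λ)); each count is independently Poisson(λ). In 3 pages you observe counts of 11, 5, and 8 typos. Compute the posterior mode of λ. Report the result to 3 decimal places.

λ̂_MAP = 6.750

Σxᵢ = 11+5+8 = 24, with n = 3.
Posterior ∝ λ^3e^(−1λ) · λ^24e^(−3λ) = λ^27e^(−4λ), i.e. Gamma(shape=28, rate=4).
The mode of a Gamma(a, b) with a ≥ 1 (shape–rate) is (a−1)/b = 27/4 ≈ 6.750.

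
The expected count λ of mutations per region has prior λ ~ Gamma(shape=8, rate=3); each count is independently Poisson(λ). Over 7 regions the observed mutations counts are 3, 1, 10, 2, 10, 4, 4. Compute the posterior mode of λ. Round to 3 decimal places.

Σxᵢ = 3+1+10+2+10+4+4 = 34, with n = 7.
Posterior ∝ λ^7e^(−3λ) · λ^34e^(−7λ) = λ^41e^(−10λ), i.e. Gamma(shape=42, rate=10).
The mode of a Gamma(a, b) with a ≥ 1 (shape–rate) is (a−1)/b = 41/10 ≈ 4.100.

λ̂_MAP = 4.100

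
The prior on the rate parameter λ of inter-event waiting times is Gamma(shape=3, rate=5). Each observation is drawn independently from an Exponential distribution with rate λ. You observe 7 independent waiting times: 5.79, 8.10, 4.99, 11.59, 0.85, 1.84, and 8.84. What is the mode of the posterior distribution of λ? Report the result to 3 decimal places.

λ̂_MAP = 0.191

The Exponential(rate=λ) likelihood is ∝ λ^n e^(−λΣtᵢ). Here n = 7 and Σtᵢ = 5.79 + 8.10 + 4.99 + 11.59 + 0.85 + 1.84 + 8.84 = 42.
Posterior ∝ λ^2e^(−5λ) · λ^7e^(−42λ) = λ^9e^(−47λ), i.e. Gamma(10, 47).
Mode = (a−1)/b = 9/47 ≈ 0.191.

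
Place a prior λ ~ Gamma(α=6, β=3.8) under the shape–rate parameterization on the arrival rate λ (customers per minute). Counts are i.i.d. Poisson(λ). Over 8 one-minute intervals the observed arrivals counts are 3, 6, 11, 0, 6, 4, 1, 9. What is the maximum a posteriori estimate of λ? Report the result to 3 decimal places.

λ̂_MAP = 3.814

Σxᵢ = 3+6+11+0+6+4+1+9 = 40, with n = 8.
Posterior ∝ λ^5e^(−3.8λ) · λ^40e^(−8λ) = λ^45e^(−11.8λ), i.e. Gamma(shape=46, rate=11.8).
The mode of a Gamma(a, b) with a ≥ 1 (shape–rate) is (a−1)/b = 45/11.8 ≈ 3.814.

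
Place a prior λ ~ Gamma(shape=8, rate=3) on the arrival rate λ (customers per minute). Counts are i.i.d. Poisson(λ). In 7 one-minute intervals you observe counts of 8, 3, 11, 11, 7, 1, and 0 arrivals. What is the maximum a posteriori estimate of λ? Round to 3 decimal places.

Σxᵢ = 8+3+11+11+7+1+0 = 41, with n = 7.
Posterior ∝ λ^7e^(−3λ) · λ^41e^(−7λ) = λ^48e^(−10λ), i.e. Gamma(shape=49, rate=10).
The mode of a Gamma(a, b) with a ≥ 1 (shape–rate) is (a−1)/b = 48/10 ≈ 4.800.

λ̂_MAP = 4.800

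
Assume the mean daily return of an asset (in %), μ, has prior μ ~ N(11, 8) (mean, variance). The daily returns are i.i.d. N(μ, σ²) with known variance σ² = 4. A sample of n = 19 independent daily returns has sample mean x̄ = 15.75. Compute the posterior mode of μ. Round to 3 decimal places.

μ̂_MAP = 15.628

n = 19, x̄ = 15.75.
For a Normal prior and Normal likelihood with known variance, the posterior is Normal; its mode equals its mean, the precision-weighted average.
Prior precision 1/σ₀² = 1/8 = 0.125; data precision n/σ² = 19/4 = 4.75.
μ̂ = (0.125·11 + 4.75·15.75) / (0.125 + 4.75) = 76.1875/4.875 = 1219/78 ≈ 15.628.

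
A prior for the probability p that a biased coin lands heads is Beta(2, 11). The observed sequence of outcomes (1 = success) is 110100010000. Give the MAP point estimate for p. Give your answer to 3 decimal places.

Prior: Beta(2, 11).
Data: 4 successes in 12 trials (from the sequence). The binomial likelihood contributes p^4(1−p)^8, so the posterior is Beta(2+4, 11+8) = Beta(6, 19).
For Beta(a, b) with a, b > 1 the mode is (a−1)/(a+b−2) = 5/23 ≈ 0.217.

p̂_MAP = 0.217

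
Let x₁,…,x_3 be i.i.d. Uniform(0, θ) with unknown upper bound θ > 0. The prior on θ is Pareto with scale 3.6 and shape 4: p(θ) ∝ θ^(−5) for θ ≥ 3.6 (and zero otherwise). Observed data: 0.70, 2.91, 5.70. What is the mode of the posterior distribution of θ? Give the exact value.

θ̂_MAP = 5.70

The Uniform(0, θ) likelihood is θ^(−n) for θ ≥ max(xᵢ), zero otherwise. Here max(xᵢ) = 5.70.
Posterior ∝ θ^(−5) · θ^(−3) = θ^(−8) on θ ≥ max(3.6, 5.70) = 5.70.
This density is strictly decreasing in θ, so the posterior mode lies at the lower boundary of the support.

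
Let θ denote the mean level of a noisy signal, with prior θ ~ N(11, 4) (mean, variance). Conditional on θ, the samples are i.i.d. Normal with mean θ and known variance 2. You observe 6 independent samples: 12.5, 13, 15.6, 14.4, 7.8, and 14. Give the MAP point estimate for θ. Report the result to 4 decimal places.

θ̂_MAP = 12.7385

n = 6; x̄ = (12.5 + 13 + 15.6 + 14.4 + 7.8 + 14)/6 = 77.3/6 = 773/60 ≈ 12.8833.
For a Normal prior and Normal likelihood with known variance, the posterior is Normal; its mode equals its mean, the precision-weighted average.
Prior precision 1/σ₀² = 1/4 = 0.25; data precision n/σ² = 6/2 = 3.
θ̂ = (0.25·11 + 3·(773/60)) / (0.25 + 3) = 41.4/3.25 = 828/65 ≈ 12.7385.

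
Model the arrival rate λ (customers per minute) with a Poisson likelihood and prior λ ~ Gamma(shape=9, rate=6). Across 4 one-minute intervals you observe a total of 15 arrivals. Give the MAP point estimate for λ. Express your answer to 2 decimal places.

Σxᵢ = 15, n = 4.
Posterior ∝ λ^8e^(−6λ) · λ^15e^(−4λ) = λ^23e^(−10λ), i.e. Gamma(shape=24, rate=10).
The mode of a Gamma(a, b) with a ≥ 1 (shape–rate) is (a−1)/b = 23/10 ≈ 2.30.

λ̂_MAP = 2.30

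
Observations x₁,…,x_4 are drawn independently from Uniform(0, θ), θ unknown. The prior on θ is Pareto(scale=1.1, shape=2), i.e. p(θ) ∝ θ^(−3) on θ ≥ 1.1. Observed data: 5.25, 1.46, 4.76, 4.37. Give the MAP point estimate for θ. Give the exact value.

The Uniform(0, θ) likelihood is θ^(−n) for θ ≥ max(xᵢ), zero otherwise. Here max(xᵢ) = 5.25.
Posterior ∝ θ^(−3) · θ^(−4) = θ^(−7) on θ ≥ max(1.1, 5.25) = 5.25.
This density is strictly decreasing in θ, so the posterior mode lies at the lower boundary of the support.

θ̂_MAP = 5.25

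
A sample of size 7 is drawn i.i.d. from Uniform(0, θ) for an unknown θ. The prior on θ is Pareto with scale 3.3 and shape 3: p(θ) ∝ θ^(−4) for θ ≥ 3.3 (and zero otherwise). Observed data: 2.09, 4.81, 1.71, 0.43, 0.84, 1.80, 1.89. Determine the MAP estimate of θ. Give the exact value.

The Uniform(0, θ) likelihood is θ^(−n) for θ ≥ max(xᵢ), zero otherwise. Here max(xᵢ) = 4.81.
Posterior ∝ θ^(−4) · θ^(−7) = θ^(−11) on θ ≥ max(3.3, 4.81) = 4.81.
This density is strictly decreasing in θ, so the posterior mode lies at the lower boundary of the support.

θ̂_MAP = 4.81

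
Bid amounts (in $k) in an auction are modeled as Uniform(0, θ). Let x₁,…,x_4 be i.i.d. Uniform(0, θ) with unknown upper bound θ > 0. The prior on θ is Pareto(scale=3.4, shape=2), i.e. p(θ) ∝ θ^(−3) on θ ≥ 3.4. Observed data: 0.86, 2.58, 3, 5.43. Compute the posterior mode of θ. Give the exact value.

The Uniform(0, θ) likelihood is θ^(−n) for θ ≥ max(xᵢ), zero otherwise. Here max(xᵢ) = 5.43.
Posterior ∝ θ^(−3) · θ^(−4) = θ^(−7) on θ ≥ max(3.4, 5.43) = 5.43.
This density is strictly decreasing in θ, so the posterior mode lies at the lower boundary of the support.

θ̂_MAP = 5.43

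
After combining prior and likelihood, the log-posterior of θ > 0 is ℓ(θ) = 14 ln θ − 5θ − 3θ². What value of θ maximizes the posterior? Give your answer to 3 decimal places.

θ̂_MAP = 1.167

ℓ'(θ) = 14/θ − 5 − 6θ. Setting this to zero and multiplying by θ: 6θ² + 5θ − 14 = 0.
θ = (−5 + √(5² + 4·6·14)) / (2·6) = (−5 + √361) / 12 = (−5 + 19)/12 = 7/6.
ℓ''(θ) = −14/θ² − 6 < 0, confirming a maximum.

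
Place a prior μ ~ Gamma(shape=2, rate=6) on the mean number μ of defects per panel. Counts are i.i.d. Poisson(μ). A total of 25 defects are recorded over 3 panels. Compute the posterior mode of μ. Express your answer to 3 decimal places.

Σxᵢ = 25, n = 3.
Posterior ∝ μe^(−6μ) · μ^25e^(−3μ) = μ^26e^(−9μ), i.e. Gamma(shape=27, rate=9).
The mode of a Gamma(a, b) with a ≥ 1 (shape–rate) is (a−1)/b = 26/9 ≈ 2.889.

μ̂_MAP = 2.889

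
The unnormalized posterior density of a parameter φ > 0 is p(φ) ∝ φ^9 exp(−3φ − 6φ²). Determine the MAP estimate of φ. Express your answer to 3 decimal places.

φ̂_MAP = 0.750

ℓ'(φ) = 9/φ − 3 − 12φ. Setting this to zero and multiplying by φ: 12φ² + 3φ − 9 = 0.
φ = (−3 + √(3² + 4·12·9)) / (2·12) = (−3 + √441) / 24 = (−3 + 21)/24 = 3/4.
ℓ''(φ) = −9/φ² − 12 < 0, confirming a maximum.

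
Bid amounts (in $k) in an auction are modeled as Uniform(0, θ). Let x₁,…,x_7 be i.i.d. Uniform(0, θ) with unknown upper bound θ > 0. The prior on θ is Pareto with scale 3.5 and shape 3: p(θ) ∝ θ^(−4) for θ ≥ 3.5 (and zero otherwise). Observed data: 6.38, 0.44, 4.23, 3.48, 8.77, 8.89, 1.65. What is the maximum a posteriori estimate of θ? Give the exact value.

θ̂_MAP = 8.89

The Uniform(0, θ) likelihood is θ^(−n) for θ ≥ max(xᵢ), zero otherwise. Here max(xᵢ) = 8.89.
Posterior ∝ θ^(−4) · θ^(−7) = θ^(−11) on θ ≥ max(3.5, 8.89) = 8.89.
This density is strictly decreasing in θ, so the posterior mode lies at the lower boundary of the support.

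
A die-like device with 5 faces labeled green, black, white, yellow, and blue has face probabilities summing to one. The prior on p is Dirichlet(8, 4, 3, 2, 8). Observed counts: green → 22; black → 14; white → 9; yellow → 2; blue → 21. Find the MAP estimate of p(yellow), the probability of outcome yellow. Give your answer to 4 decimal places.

MAP estimate of p(yellow) = 0.0341

The posterior is Dirichlet(αᵢ + nᵢ) = Dirichlet(30, 18, 12, 4, 29).
For a Dirichlet(a₁,…,a_K) with all aᵢ > 1, the mode has j-th component (aⱼ − 1)/(Σaᵢ − K).
Here Σaᵢ = 93 and K = 5, so p(yellow) = (4 − 1)/(93 − 5) = 3/88 ≈ 0.0341.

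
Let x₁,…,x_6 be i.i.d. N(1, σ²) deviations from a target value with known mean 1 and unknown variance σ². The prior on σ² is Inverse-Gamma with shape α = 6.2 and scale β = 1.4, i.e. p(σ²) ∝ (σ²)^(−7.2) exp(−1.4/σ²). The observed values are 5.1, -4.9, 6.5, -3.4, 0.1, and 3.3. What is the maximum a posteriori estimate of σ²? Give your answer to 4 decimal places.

σ̂²_MAP = 5.3985

Sum of squared deviations about the known mean: SS = (5.1−1)² + (-4.9−1)² + (6.5−1)² + (-3.4−1)² + (0.1−1)² + (3.3−1)² = 107.33.
The Normal likelihood contributes (σ²)^(−n/2) exp(−SS/(2σ²)), so the posterior is Inverse-Gamma(α + n/2, β + SS/2) = Inverse-Gamma(9.2, 55.065).
The mode of Inverse-Gamma(a, b) is b/(a+1) = 55.065/10.2 ≈ 5.3985.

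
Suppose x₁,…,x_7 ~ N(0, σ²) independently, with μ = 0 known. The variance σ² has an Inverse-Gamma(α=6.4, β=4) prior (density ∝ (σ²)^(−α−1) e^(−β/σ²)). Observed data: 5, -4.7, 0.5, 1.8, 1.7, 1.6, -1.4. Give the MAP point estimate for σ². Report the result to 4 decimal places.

σ̂²_MAP = 3.0271

Sum of squared deviations about the known mean: SS = (5−0)² + (-4.7−0)² + (0.5−0)² + (1.8−0)² + (1.7−0)² + (1.6−0)² + (-1.4−0)² = 57.99.
The Normal likelihood contributes (σ²)^(−n/2) exp(−SS/(2σ²)), so the posterior is Inverse-Gamma(α + n/2, β + SS/2) = Inverse-Gamma(9.9, 32.995).
The mode of Inverse-Gamma(a, b) is b/(a+1) = 32.995/10.9 ≈ 3.0271.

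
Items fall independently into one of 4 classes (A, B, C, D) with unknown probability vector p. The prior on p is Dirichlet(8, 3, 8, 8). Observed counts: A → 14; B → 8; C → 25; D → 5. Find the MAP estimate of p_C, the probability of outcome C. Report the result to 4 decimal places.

MAP estimate of p_C = 0.4267

The posterior is Dirichlet(αᵢ + nᵢ) = Dirichlet(22, 11, 33, 13).
For a Dirichlet(a₁,…,a_K) with all aᵢ > 1, the mode has j-th component (aⱼ − 1)/(Σaᵢ − K).
Here Σaᵢ = 79 and K = 4, so p_C = (33 − 1)/(79 − 4) = 32/75 ≈ 0.4267.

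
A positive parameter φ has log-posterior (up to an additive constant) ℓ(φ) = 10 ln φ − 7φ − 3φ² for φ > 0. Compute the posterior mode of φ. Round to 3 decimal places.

ℓ'(φ) = 10/φ − 7 − 6φ. Setting this to zero and multiplying by φ: 6φ² + 7φ − 10 = 0.
φ = (−7 + √(7² + 4·6·10)) / (2·6) = (−7 + √289) / 12 = (−7 + 17)/12 = 5/6.
ℓ''(φ) = −10/φ² − 6 < 0, confirming a maximum.

φ̂_MAP = 0.833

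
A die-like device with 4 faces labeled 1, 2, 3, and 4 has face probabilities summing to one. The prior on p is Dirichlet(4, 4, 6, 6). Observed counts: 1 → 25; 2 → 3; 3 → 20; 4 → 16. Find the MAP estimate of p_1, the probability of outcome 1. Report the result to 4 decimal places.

MAP estimate: 0.3500

The posterior is Dirichlet(αᵢ + nᵢ) = Dirichlet(29, 7, 26, 22).
For a Dirichlet(a₁,…,a_K) with all aᵢ > 1, the mode has j-th component (aⱼ − 1)/(Σaᵢ − K).
Here Σaᵢ = 84 and K = 4, so p_1 = (29 − 1)/(84 − 4) = 28/80 ≈ 0.3500.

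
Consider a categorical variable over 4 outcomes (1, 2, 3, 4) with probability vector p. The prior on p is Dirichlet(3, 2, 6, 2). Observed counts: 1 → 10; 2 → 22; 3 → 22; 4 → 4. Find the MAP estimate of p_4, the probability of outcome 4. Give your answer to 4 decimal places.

The posterior is Dirichlet(αᵢ + nᵢ) = Dirichlet(13, 24, 28, 6).
For a Dirichlet(a₁,…,a_K) with all aᵢ > 1, the mode has j-th component (aⱼ − 1)/(Σaᵢ − K).
Here Σaᵢ = 71 and K = 4, so p_4 = (6 − 1)/(71 − 4) = 5/67 ≈ 0.0746.

MAP estimate: 0.0746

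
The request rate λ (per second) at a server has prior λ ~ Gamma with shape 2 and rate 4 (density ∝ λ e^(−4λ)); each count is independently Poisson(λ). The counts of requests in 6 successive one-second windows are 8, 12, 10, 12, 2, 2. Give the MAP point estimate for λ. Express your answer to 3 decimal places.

Σxᵢ = 8+12+10+12+2+2 = 46, with n = 6.
Posterior ∝ λe^(−4λ) · λ^46e^(−6λ) = λ^47e^(−10λ), i.e. Gamma(shape=48, rate=10).
The mode of a Gamma(a, b) with a ≥ 1 (shape–rate) is (a−1)/b = 47/10 ≈ 4.700.

λ̂_MAP = 4.700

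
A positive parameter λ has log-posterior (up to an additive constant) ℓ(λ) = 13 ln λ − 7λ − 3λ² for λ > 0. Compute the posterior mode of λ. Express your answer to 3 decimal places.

λ̂_MAP = 1.000

ℓ'(λ) = 13/λ − 7 − 6λ. Setting this to zero and multiplying by λ: 6λ² + 7λ − 13 = 0.
λ = (−7 + √(7² + 4·6·13)) / (2·6) = (−7 + √361) / 12 = (−7 + 19)/12 = 1.
ℓ''(λ) = −13/λ² − 6 < 0, confirming a maximum.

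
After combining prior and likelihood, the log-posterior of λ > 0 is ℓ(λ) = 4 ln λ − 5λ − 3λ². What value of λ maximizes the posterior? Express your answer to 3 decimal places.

λ̂_MAP = 0.500

ℓ'(λ) = 4/λ − 5 − 6λ. Setting this to zero and multiplying by λ: 6λ² + 5λ − 4 = 0.
λ = (−5 + √(5² + 4·6·4)) / (2·6) = (−5 + √121) / 12 = (−5 + 11)/12 = 1/2.
ℓ''(λ) = −4/λ² − 6 < 0, confirming a maximum.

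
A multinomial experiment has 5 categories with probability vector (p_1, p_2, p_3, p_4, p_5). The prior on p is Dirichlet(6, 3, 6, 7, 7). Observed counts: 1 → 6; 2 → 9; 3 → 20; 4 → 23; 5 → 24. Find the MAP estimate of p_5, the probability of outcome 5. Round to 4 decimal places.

MAP estimate: 0.2830

The posterior is Dirichlet(αᵢ + nᵢ) = Dirichlet(12, 12, 26, 30, 31).
For a Dirichlet(a₁,…,a_K) with all aᵢ > 1, the mode has j-th component (aⱼ − 1)/(Σaᵢ − K).
Here Σaᵢ = 111 and K = 5, so p_5 = (31 − 1)/(111 − 5) = 30/106 ≈ 0.2830.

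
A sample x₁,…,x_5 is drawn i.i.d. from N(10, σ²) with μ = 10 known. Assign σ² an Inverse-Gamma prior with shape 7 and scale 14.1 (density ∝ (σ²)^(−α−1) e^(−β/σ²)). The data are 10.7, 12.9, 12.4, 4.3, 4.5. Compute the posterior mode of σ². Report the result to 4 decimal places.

σ̂²_MAP = 5.0286

Sum of squared deviations about the known mean: SS = (10.7−10)² + (12.9−10)² + (12.4−10)² + (4.3−10)² + (4.5−10)² = 77.4.
The Normal likelihood contributes (σ²)^(−n/2) exp(−SS/(2σ²)), so the posterior is Inverse-Gamma(α + n/2, β + SS/2) = Inverse-Gamma(9.5, 52.8).
The mode of Inverse-Gamma(a, b) is b/(a+1) = 52.8/10.5 ≈ 5.0286.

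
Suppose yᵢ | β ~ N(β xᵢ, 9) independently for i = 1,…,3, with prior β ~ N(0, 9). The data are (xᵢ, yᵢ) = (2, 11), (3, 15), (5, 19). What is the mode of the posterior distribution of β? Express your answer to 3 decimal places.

β̂_MAP = 4.154

log p(β | y) = −Σ(yᵢ − βxᵢ)²/(2·9) − β²/(2·9) + const.
Setting the derivative to zero: Σxᵢ(yᵢ − βxᵢ)/9 − β/9 = 0, so β = Σxᵢyᵢ / (Σxᵢ² + σ²/τ²).
Σxᵢyᵢ = 2·11 + 3·15 + 5·19 = 162; Σxᵢ² = 38; σ²/τ² = 1.
β̂_MAP = 162 / (38 + 1) = 162/39 ≈ 4.154.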